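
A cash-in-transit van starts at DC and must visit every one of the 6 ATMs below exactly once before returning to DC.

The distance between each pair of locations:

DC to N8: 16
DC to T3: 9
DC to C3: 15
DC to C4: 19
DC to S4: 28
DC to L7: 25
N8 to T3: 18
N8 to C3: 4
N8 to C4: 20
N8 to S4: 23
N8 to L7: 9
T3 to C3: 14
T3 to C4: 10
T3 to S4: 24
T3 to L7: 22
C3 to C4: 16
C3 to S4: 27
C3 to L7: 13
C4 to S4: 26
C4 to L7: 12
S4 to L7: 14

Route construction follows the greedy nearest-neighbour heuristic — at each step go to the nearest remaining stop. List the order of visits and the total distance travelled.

At DC the remaining stops are T3 9, C3 15, N8 16, C4 19, L7 25, S4 28; go to T3.
At T3 the remaining stops are C4 10, C3 14, N8 18, L7 22, S4 24; go to C4.
At C4 the remaining stops are L7 12, C3 16, N8 20, S4 26; go to L7.
At L7 the remaining stops are N8 9, C3 13, S4 14; go to N8.
At N8 the remaining stops are C3 4, S4 23; go to C3.
At C3 the remaining stops are S4 27; go to S4.
Return S4→DC: 28.
Total = 9 + 10 + 12 + 9 + 4 + 27 + 28 = 99.

99 along DC → T3 → C4 → L7 → N8 → C3 → S4 → DC.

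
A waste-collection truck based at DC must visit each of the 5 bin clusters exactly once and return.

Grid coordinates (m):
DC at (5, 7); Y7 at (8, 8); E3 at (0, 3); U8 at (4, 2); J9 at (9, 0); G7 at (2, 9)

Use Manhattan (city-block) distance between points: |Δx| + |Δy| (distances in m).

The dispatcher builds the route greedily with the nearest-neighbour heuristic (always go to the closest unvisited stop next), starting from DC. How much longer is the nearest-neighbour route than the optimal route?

DC: Y7=4, G7=5, U8=6, E3=9, J9=11 ⇒ Y7
Y7: G7=7, J9=9, U8=10, E3=13 ⇒ G7
G7: E3=8, U8=9, J9=16 ⇒ E3
E3: U8=5, J9=12 ⇒ U8
U8: J9=7 ⇒ J9
NN route DC → Y7 → G7 → E3 → U8 → J9 → DC costs 42.
Optimal: DC → Y7 → J9 → U8 → E3 → G7 → DC costs 38 (by enumerating all 60 distinct tours).
Excess = 42 − 38 = 4.

The nearest-neighbour route is 4 m longer than optimal.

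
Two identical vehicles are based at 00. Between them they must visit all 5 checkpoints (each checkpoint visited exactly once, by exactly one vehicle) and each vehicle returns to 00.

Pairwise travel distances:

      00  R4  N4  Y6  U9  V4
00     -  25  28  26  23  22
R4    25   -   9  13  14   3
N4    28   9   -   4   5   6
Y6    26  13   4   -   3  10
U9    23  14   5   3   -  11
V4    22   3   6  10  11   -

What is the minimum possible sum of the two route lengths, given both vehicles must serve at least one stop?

Check every non-empty split of the stops between the two vehicles; for each half take its own optimal tour:
  {R4} + {N4, Y6, U9, V4}: 50 + 58 = 108
  {N4} + {R4, Y6, U9, V4}: 56 + 64 = 120
  {R4, N4} + {Y6, U9, V4}: 62 + 58 = 120
  {Y6} + {R4, N4, U9, V4}: 52 + 62 = 114
  {R4, Y6} + {N4, U9, V4}: 64 + 56 = 120
  {N4, Y6} + {R4, U9, V4}: 58 + 62 = 120
  … (15 splits in total)
Best: vehicle 1 00 → R4 → 00 = 50; vehicle 2 00 → U9 → Y6 → N4 → V4 → 00 = 58; combined 108.

108 — the smallest possible combined total.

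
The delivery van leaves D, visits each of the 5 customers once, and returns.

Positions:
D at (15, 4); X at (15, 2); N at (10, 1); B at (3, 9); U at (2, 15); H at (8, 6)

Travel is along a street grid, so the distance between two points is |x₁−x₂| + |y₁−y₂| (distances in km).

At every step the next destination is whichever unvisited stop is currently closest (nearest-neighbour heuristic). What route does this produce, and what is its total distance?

Total distance 54 km via the nearest-neighbour route D → X → N → H → B → U → D.

At D the remaining stops are X 2, N 8, H 9, B 17, U 24; go to X.
At X the remaining stops are N 6, H 11, B 19, U 26; go to N.
At N the remaining stops are H 7, B 15, U 22; go to H.
At H the remaining stops are B 8, U 15; go to B.
At B the remaining stops are U 7; go to U.
Return U→D: 24.
Total = 2 + 6 + 7 + 8 + 7 + 24 = 54.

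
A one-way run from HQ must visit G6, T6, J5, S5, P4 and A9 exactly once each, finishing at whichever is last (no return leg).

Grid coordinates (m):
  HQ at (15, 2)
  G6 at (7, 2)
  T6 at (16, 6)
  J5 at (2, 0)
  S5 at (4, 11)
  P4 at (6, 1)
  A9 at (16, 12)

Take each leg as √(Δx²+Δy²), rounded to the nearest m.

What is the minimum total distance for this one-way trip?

There are 6! = 720 possible orderings.
HQ → G6 → T6 → J5 → S5 → P4 → A9: 8+10+15+11+10+15 = 69
HQ → G6 → T6 → J5 → S5 → A9 → P4: 8+10+15+11+12+15 = 71
HQ → G6 → T6 → J5 → P4 → S5 → A9: 8+10+15+4+10+12 = 59
HQ → G6 → T6 → J5 → P4 → A9 → S5: 8+10+15+4+15+12 = 64
HQ → G6 → T6 → J5 → A9 → S5 → P4: 8+10+15+18+12+10 = 73
HQ → G6 → T6 → J5 → A9 → P4 → S5: 8+10+15+18+15+10 = 76
HQ → G6 → T6 → S5 → J5 → P4 → A9: 8+10+13+11+4+15 = 61
HQ → G6 → T6 → S5 → J5 → A9 → P4: 8+10+13+11+18+15 = 75
… (712 more)
HQ → T6 → A9 → S5 → G6 → P4 → J5: 4+6+12+9+1+4 = 36  ← best
The minimum is 36.
One shortest path: HQ → T6 → A9 → S5 → G6 → P4 → J5.

Minimum one-way distance = 36 m.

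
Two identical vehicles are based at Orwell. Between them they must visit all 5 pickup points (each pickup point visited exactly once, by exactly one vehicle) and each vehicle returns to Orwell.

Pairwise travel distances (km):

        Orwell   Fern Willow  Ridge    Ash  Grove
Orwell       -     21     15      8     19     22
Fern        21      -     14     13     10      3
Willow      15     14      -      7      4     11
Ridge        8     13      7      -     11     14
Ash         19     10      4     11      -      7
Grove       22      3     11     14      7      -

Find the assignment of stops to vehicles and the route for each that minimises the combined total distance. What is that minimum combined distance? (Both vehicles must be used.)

There are 2^4 − 1 = 15 ways to divide the 5 stops into two non-empty groups. For each, the best each vehicle can do is its own shortest tour through its group:
  {Fern} + {Willow, Ridge, Ash, Grove}: 42 + 48 = 90
  {Willow} + {Fern, Ridge, Ash, Grove}: 30 + 50 = 80
  {Fern, Willow} + {Ridge, Ash, Grove}: 50 + 48 = 98
  {Ridge} + {Fern, Willow, Ash, Grove}: 16 + 50 = 66
  {Fern, Ridge} + {Willow, Ash, Grove}: 42 + 48 = 90
  {Willow, Ridge} + {Fern, Ash, Grove}: 30 + 50 = 80
  … (15 splits in total)
Best: vehicle 1 Orwell → Ridge → Orwell = 16; vehicle 2 Orwell → Fern → Grove → Ash → Willow → Orwell = 50; combined 66.

Minimum combined distance: 66 km.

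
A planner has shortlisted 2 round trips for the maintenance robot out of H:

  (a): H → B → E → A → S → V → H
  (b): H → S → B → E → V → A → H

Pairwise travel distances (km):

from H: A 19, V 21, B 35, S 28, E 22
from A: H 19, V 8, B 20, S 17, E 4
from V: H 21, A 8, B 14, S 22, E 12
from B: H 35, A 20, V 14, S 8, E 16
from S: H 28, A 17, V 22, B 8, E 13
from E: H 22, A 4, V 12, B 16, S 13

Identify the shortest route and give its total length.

(a): 35 + 16 + 4 + 17 + 22 + 21 = 115
(b): 28 + 8 + 16 + 12 + 8 + 19 = 91

91 km — (b) is the shortest.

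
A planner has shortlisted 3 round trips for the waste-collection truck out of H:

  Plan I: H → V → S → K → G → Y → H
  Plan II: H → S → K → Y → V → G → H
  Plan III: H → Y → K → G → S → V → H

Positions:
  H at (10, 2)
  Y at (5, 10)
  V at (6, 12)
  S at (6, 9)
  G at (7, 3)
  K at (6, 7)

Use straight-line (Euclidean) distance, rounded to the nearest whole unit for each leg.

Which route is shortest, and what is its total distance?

Plan I: 11 + 3 + 2 + 4 + 7 + 9 = 36
Plan II: 8 + 2 + 3 + 2 + 9 + 3 = 27
Plan III: 9 + 3 + 4 + 6 + 3 + 11 = 36

Shortest is Plan II, total 27.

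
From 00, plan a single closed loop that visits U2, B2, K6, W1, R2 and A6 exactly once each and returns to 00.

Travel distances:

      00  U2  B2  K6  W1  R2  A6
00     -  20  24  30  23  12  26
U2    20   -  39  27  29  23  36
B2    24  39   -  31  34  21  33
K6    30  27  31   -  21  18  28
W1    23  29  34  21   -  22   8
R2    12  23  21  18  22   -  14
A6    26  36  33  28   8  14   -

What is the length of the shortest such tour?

Minimum total distance: 135.

With 6 stops there are 6!/2 = 360 distinct round trips (a route and its reverse cost the same).
00 - U2 - B2 - K6 - W1 - R2 - A6 - 00: 20+39+31+21+22+14+26 = 173
00 - U2 - B2 - K6 - W1 - A6 - R2 - 00: 20+39+31+21+8+14+12 = 145
00 - U2 - B2 - K6 - R2 - W1 - A6 - 00: 20+39+31+18+22+8+26 = 164
00 - U2 - B2 - K6 - R2 - A6 - W1 - 00: 20+39+31+18+14+8+23 = 153
00 - U2 - B2 - K6 - A6 - W1 - R2 - 00: 20+39+31+28+8+22+12 = 160
00 - U2 - B2 - K6 - A6 - R2 - W1 - 00: 20+39+31+28+14+22+23 = 177
00 - U2 - B2 - W1 - K6 - R2 - A6 - 00: 20+39+34+21+18+14+26 = 172
00 - U2 - B2 - W1 - K6 - A6 - R2 - 00: 20+39+34+21+28+14+12 = 168
… (352 more)
00 - U2 - K6 - W1 - A6 - R2 - B2 - 00: 20+27+21+8+14+21+24 = 135  ← best
The minimum is 135.
One optimal route: 00 → U2 → K6 → W1 → A6 → R2 → B2 → 00 (or its reverse).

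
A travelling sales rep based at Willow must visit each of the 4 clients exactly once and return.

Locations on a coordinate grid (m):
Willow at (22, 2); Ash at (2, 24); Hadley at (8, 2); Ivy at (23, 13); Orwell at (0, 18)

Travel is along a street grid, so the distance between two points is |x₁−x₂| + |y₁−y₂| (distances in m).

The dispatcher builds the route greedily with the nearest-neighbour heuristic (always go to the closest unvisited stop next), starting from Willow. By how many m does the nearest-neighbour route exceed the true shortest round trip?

The nearest-neighbour route is 22 m longer than optimal.

From Willow: Ivy=12, Hadley=14, Orwell=38, Ash=42 → choose Ivy (12).
From Ivy: Hadley=26, Orwell=28, Ash=32 → choose Hadley (26).
From Hadley: Orwell=24, Ash=28 → choose Orwell (24).
From Orwell: Ash=8 → choose Ash (8).
NN route Willow → Ivy → Hadley → Orwell → Ash → Willow costs 112.
Optimal: Willow → Hadley → Ash → Orwell → Ivy → Willow costs 90 (by enumerating all 12 distinct tours).
Excess = 112 − 90 = 22.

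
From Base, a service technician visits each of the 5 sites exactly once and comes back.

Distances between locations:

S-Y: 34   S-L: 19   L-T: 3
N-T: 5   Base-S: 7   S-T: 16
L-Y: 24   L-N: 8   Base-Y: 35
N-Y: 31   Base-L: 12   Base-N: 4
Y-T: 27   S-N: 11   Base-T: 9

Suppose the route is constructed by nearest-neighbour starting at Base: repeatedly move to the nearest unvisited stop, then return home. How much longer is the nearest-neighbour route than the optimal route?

Base: N=4, S=7, T=9, L=12, Y=35 ⇒ N
N: T=5, L=8, S=11, Y=31 ⇒ T
T: L=3, S=16, Y=27 ⇒ L
L: S=19, Y=24 ⇒ S
S: Y=34 ⇒ Y
NN route Base → N → T → L → S → Y → Base costs 100.
Optimal: Base → S → Y → L → T → N → Base costs 77 (by enumerating all 60 distinct tours).
Excess = 100 − 77 = 23.

23 longer than the optimal tour.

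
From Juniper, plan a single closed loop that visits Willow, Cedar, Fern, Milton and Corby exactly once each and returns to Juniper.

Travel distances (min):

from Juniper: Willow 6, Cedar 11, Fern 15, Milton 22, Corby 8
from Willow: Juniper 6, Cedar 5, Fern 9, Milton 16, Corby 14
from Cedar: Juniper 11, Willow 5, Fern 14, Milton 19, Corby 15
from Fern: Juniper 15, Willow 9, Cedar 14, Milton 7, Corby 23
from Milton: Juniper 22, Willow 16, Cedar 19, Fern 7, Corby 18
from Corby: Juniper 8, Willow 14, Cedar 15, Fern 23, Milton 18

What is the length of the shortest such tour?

Juniper-Willow-Cedar-Fern-Milton-Corby-Juniper: 6+5+14+7+18+8 = 58
Juniper-Willow-Cedar-Fern-Corby-Milton-Juniper: 6+5+14+23+18+22 = 88
Juniper-Willow-Cedar-Milton-Fern-Corby-Juniper: 6+5+19+7+23+8 = 68
Juniper-Willow-Cedar-Milton-Corby-Fern-Juniper: 6+5+19+18+23+15 = 86
Juniper-Willow-Cedar-Corby-Fern-Milton-Juniper: 6+5+15+23+7+22 = 78
Juniper-Willow-Cedar-Corby-Milton-Fern-Juniper: 6+5+15+18+7+15 = 66
Juniper-Willow-Fern-Cedar-Milton-Corby-Juniper: 6+9+14+19+18+8 = 74
Juniper-Willow-Fern-Cedar-Corby-Milton-Juniper: 6+9+14+15+18+22 = 84
Juniper-Willow-Fern-Milton-Cedar-Corby-Juniper: 6+9+7+19+15+8 = 64
Juniper-Willow-Fern-Milton-Corby-Cedar-Juniper: 6+9+7+18+15+11 = 66
Juniper-Willow-Fern-Corby-Cedar-Milton-Juniper: 6+9+23+15+19+22 = 94
Juniper-Willow-Fern-Corby-Milton-Cedar-Juniper: 6+9+23+18+19+11 = 86
Juniper-Willow-Milton-Cedar-Fern-Corby-Juniper: 6+16+19+14+23+8 = 86
Juniper-Willow-Milton-Cedar-Corby-Fern-Juniper: 6+16+19+15+23+15 = 94
… (46 more)
The minimum is 58.
One optimal route: Juniper → Willow → Cedar → Fern → Milton → Corby → Juniper (or its reverse).

Shortest round trip = 58 min.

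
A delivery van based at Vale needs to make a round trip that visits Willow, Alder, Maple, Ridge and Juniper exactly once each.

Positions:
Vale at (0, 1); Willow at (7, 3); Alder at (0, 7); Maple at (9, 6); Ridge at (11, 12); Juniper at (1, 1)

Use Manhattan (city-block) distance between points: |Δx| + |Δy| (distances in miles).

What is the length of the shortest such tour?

Shortest round trip = 44 miles.

There are 60 distinct closed tours to check (reversals are equivalent).
Vale → Willow → Alder → Maple → Ridge → Juniper → Vale: 9+11+10+8+21+1 = 60
Vale → Willow → Alder → Maple → Juniper → Ridge → Vale: 9+11+10+13+21+22 = 86
Vale → Willow → Alder → Ridge → Maple → Juniper → Vale: 9+11+16+8+13+1 = 58
Vale → Willow → Alder → Ridge → Juniper → Maple → Vale: 9+11+16+21+13+14 = 84
Vale → Willow → Alder → Juniper → Maple → Ridge → Vale: 9+11+7+13+8+22 = 70
Vale → Willow → Alder → Juniper → Ridge → Maple → Vale: 9+11+7+21+8+14 = 70
Vale → Willow → Maple → Alder → Ridge → Juniper → Vale: 9+5+10+16+21+1 = 62
Vale → Willow → Maple → Alder → Juniper → Ridge → Vale: 9+5+10+7+21+22 = 74
Vale → Willow → Maple → Ridge → Alder → Juniper → Vale: 9+5+8+16+7+1 = 46
Vale → Willow → Maple → Ridge → Juniper → Alder → Vale: 9+5+8+21+7+6 = 56
Vale → Willow → Maple → Juniper → Alder → Ridge → Vale: 9+5+13+7+16+22 = 72
Vale → Willow → Maple → Juniper → Ridge → Alder → Vale: 9+5+13+21+16+6 = 70
Vale → Willow → Ridge → Alder → Maple → Juniper → Vale: 9+13+16+10+13+1 = 62
Vale → Willow → Ridge → Alder → Juniper → Maple → Vale: 9+13+16+7+13+14 = 72
… (46 more)
Vale → Alder → Ridge → Maple → Willow → Juniper → Vale: 6+16+8+5+8+1 = 44  ← best
The minimum is 44.
One optimal route: Vale → Alder → Ridge → Maple → Willow → Juniper → Vale (or its reverse).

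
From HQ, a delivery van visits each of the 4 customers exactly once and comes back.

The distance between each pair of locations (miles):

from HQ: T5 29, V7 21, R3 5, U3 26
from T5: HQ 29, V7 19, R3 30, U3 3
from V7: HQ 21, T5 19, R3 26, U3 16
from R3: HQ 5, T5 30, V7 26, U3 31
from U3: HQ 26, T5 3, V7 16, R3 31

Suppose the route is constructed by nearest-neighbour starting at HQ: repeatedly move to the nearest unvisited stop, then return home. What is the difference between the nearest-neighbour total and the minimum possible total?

The nearest-neighbour route is 4 miles longer than optimal.

From HQ: R3=5, V7=21, U3=26, T5=29 → choose R3 (5).
From R3: V7=26, T5=30, U3=31 → choose V7 (26).
From V7: U3=16, T5=19 → choose U3 (16).
From U3: T5=3 → choose T5 (3).
NN route HQ → R3 → V7 → U3 → T5 → HQ costs 79.
Optimal: HQ → V7 → U3 → T5 → R3 → HQ costs 75 (by enumerating all 12 distinct tours).
Excess = 79 − 75 = 4.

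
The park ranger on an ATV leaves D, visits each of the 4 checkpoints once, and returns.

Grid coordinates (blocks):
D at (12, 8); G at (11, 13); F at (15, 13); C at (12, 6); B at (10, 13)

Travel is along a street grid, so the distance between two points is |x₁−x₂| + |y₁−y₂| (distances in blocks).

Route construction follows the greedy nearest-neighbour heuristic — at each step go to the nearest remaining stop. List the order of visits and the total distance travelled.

From D: distances to unvisited — C=2, G=6, B=7, F=8. Nearest is C (2).
From C: distances to unvisited — G=8, B=9, F=10. Nearest is G (8).
From G: distances to unvisited — B=1, F=4. Nearest is B (1).
From B: distances to unvisited — F=5. Nearest is F (5).
Return F→D: 8.
Total = 2 + 8 + 1 + 5 + 8 = 24.

Nearest-neighbour total = 24 blocks; route D → C → G → B → F → D.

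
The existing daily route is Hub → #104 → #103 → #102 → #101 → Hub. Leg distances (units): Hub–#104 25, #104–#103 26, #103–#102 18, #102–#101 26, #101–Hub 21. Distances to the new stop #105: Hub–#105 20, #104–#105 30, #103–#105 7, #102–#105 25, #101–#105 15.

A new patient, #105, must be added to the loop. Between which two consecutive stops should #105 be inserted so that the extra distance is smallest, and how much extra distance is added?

Insertion cost between consecutive stops i–j is d(i,#105) + d(#105,j) − d(i,j):
  between Hub and #104: 20 + 30 − 25 = 25
  between #104 and #103: 30 + 7 − 26 = 11
  between #103 and #102: 7 + 25 − 18 = 14
  between #102 and #101: 25 + 15 − 26 = 14
  between #101 and Hub: 15 + 20 − 21 = 14
Cheapest insertion is between #104 and #103, adding 11.
New total = 116 + 11 = 127.

Adding 11 by placing #105 on the #104–#103 leg.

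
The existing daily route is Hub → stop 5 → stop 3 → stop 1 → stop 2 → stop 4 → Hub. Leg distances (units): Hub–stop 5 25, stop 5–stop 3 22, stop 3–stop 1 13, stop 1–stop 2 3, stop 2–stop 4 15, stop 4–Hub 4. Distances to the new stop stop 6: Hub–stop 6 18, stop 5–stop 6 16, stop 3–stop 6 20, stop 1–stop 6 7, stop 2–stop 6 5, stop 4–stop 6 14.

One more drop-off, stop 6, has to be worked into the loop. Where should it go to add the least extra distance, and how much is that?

Minimum extra distance: 4, inserting stop 6 between stop 2 and stop 4.

Insertion cost between consecutive stops i–j is d(i,stop 6) + d(stop 6,j) − d(i,j):
  between Hub and stop 5: 18 + 16 − 25 = 9
  between stop 5 and stop 3: 16 + 20 − 22 = 14
  between stop 3 and stop 1: 20 + 7 − 13 = 14
  between stop 1 and stop 2: 7 + 5 − 3 = 9
  between stop 2 and stop 4: 5 + 14 − 15 = 4
  between stop 4 and Hub: 14 + 18 − 4 = 28
Cheapest insertion is between stop 2 and stop 4, adding 4.
New total = 82 + 4 = 86.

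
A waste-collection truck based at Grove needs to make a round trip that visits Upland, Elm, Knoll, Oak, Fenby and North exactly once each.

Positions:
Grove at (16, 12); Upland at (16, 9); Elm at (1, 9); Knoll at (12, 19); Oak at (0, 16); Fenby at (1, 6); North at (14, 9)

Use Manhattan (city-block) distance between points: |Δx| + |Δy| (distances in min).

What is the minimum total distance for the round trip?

There are 360 distinct closed tours to check (reversals are equivalent).
Grove-Upland-Elm-Knoll-Oak-Fenby-North-Grove: 3+15+21+15+11+16+5 = 86
Grove-Upland-Elm-Knoll-Oak-North-Fenby-Grove: 3+15+21+15+21+16+21 = 112
Grove-Upland-Elm-Knoll-Fenby-Oak-North-Grove: 3+15+21+24+11+21+5 = 100
Grove-Upland-Elm-Knoll-Fenby-North-Oak-Grove: 3+15+21+24+16+21+20 = 120
Grove-Upland-Elm-Knoll-North-Oak-Fenby-Grove: 3+15+21+12+21+11+21 = 104
Grove-Upland-Elm-Knoll-North-Fenby-Oak-Grove: 3+15+21+12+16+11+20 = 98
Grove-Upland-Elm-Oak-Knoll-Fenby-North-Grove: 3+15+8+15+24+16+5 = 86
Grove-Upland-Elm-Oak-Knoll-North-Fenby-Grove: 3+15+8+15+12+16+21 = 90
… (352 more)
Grove-Upland-North-Elm-Fenby-Oak-Knoll-Grove: 3+2+13+3+11+15+11 = 58  ← best
The minimum is 58.
One optimal route: Grove → Upland → North → Elm → Fenby → Oak → Knoll → Grove (or its reverse).

Minimum total distance: 58 min.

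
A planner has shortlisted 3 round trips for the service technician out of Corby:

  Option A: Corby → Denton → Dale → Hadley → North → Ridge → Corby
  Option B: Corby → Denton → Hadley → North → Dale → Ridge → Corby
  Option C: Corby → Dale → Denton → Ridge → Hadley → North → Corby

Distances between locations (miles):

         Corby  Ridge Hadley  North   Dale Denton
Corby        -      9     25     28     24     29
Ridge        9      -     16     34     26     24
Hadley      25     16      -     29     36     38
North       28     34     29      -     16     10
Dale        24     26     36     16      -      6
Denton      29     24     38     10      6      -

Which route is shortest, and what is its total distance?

Option A: 29 + 6 + 36 + 29 + 34 + 9 = 143
Option B: 29 + 38 + 29 + 16 + 26 + 9 = 147
Option C: 24 + 6 + 24 + 16 + 29 + 28 = 127

127 miles — Option C is the shortest.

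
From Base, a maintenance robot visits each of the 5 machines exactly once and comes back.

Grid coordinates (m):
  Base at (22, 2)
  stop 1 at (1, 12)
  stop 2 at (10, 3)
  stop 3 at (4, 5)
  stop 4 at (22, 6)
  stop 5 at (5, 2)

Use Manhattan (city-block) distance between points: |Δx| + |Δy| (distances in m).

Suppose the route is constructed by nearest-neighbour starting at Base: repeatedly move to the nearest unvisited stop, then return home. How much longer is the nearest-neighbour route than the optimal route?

6 m longer than the optimal tour.

From Base: stop 4=4, stop 2=13, stop 5=17, stop 3=21, stop 1=31 → choose stop 4 (4).
From stop 4: stop 2=15, stop 3=19, stop 5=21, stop 1=27 → choose stop 2 (15).
From stop 2: stop 5=6, stop 3=8, stop 1=18 → choose stop 5 (6).
From stop 5: stop 3=4, stop 1=14 → choose stop 3 (4).
From stop 3: stop 1=10 → choose stop 1 (10).
NN route Base → stop 4 → stop 2 → stop 5 → stop 3 → stop 1 → Base costs 70.
Optimal: Base → stop 2 → stop 5 → stop 3 → stop 1 → stop 4 → Base costs 64 (by enumerating all 60 distinct tours).
Excess = 70 − 64 = 6.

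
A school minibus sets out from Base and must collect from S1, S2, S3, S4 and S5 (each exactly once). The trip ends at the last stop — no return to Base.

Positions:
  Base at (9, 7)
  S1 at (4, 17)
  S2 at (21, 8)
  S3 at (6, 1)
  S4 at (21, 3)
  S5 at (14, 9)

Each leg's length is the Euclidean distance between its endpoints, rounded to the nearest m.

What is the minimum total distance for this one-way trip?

There are 5! = 120 possible orderings.
Base → S1 → S2 → S3 → S4 → S5: 11+19+17+15+9 = 71
Base → S1 → S2 → S3 → S5 → S4: 11+19+17+11+9 = 67
Base → S1 → S2 → S4 → S3 → S5: 11+19+5+15+11 = 61
Base → S1 → S2 → S4 → S5 → S3: 11+19+5+9+11 = 55
Base → S1 → S2 → S5 → S3 → S4: 11+19+7+11+15 = 63
Base → S1 → S2 → S5 → S4 → S3: 11+19+7+9+15 = 61
Base → S1 → S3 → S2 → S4 → S5: 11+16+17+5+9 = 58
Base → S1 → S3 → S2 → S5 → S4: 11+16+17+7+9 = 60
Base → S1 → S3 → S4 → S2 → S5: 11+16+15+5+7 = 54
Base → S1 → S3 → S4 → S5 → S2: 11+16+15+9+7 = 58
Base → S1 → S3 → S5 → S2 → S4: 11+16+11+7+5 = 50
Base → S1 → S3 → S5 → S4 → S2: 11+16+11+9+5 = 52
Base → S1 → S4 → S2 → S3 → S5: 11+22+5+17+11 = 66
Base → S1 → S4 → S2 → S5 → S3: 11+22+5+7+11 = 56
… (106 more)
Base → S3 → S4 → S2 → S5 → S1: 7+15+5+7+13 = 47  ← best
The minimum is 47.
One shortest path: Base → S3 → S4 → S2 → S5 → S1.

Shortest open route: 47 m.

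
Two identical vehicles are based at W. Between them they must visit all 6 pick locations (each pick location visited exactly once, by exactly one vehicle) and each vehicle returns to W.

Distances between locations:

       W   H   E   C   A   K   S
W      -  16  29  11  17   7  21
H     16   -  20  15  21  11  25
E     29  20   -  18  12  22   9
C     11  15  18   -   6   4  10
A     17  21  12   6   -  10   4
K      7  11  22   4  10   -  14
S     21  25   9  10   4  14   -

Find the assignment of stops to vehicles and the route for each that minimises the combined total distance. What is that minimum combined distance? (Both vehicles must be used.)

80 — the smallest possible combined total.

Check every non-empty split of the stops between the two vehicles; for each half take its own optimal tour:
  {H} + {E, C, A, K, S}: 32 + 59 = 91
  {E} + {H, C, A, K, S}: 58 + 62 = 120
  {H, E} + {C, A, K, S}: 65 + 42 = 107
  {C} + {H, E, A, K, S}: 22 + 66 = 88
  {H, C} + {E, A, K, S}: 42 + 59 = 101
  {E, C} + {H, A, K, S}: 58 + 62 = 120
  … (31 splits in total)
  {K} + {H, E, C, A, S}: 14 + 66 = 80  ← best
Best: vehicle 1 W → K → W = 14; vehicle 2 W → H → E → S → A → C → W = 66; combined 80.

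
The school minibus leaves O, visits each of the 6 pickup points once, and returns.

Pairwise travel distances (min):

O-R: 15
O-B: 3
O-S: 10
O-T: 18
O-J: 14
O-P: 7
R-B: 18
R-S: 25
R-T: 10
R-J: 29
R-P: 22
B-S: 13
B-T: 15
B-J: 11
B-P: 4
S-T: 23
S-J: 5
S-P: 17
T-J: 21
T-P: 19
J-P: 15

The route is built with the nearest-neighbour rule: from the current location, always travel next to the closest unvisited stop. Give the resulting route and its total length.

At O the remaining stops are B 3, P 7, S 10, J 14, R 15, T 18; go to B.
At B the remaining stops are P 4, J 11, S 13, T 15, R 18; go to P.
At P the remaining stops are J 15, S 17, T 19, R 22; go to J.
At J the remaining stops are S 5, T 21, R 29; go to S.
At S the remaining stops are T 23, R 25; go to T.
At T the remaining stops are R 10; go to R.
Return R→O: 15.
Total = 3 + 4 + 15 + 5 + 23 + 10 + 15 = 75.

Total distance 75 min via the nearest-neighbour route O → B → P → J → S → T → R → O.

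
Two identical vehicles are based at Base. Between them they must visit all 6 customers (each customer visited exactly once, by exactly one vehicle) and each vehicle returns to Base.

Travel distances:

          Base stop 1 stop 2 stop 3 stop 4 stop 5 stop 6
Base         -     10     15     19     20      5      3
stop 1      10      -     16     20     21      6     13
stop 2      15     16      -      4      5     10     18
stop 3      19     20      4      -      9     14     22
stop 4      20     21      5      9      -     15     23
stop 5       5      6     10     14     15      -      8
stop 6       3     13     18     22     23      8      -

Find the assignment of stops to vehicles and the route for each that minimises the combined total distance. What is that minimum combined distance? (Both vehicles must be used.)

Try each way of splitting the stops between the two vehicles (each non-empty) and, for each split, find the best tour for each vehicle:
  {stop 1} + {stop 2, stop 3, stop 4, stop 5, stop 6}: 20 + 54 = 74
  {stop 2} + {stop 1, stop 3, stop 4, stop 5, stop 6}: 30 + 65 = 95
  {stop 1, stop 2} + {stop 3, stop 4, stop 5, stop 6}: 41 + 54 = 95
  {stop 3} + {stop 1, stop 2, stop 4, stop 5, stop 6}: 38 + 57 = 95
  {stop 1, stop 3} + {stop 2, stop 4, stop 5, stop 6}: 49 + 46 = 95
  {stop 2, stop 3} + {stop 1, stop 4, stop 5, stop 6}: 38 + 57 = 95
  … (31 splits in total)
  {stop 1, stop 2, stop 3, stop 4, stop 5} + {stop 6}: 59 + 6 = 65  ← best
Best: vehicle 1 Base → stop 1 → stop 2 → stop 3 → stop 4 → stop 5 → Base = 59; vehicle 2 Base → stop 6 → Base = 6; combined 65.

Minimum combined distance: 65.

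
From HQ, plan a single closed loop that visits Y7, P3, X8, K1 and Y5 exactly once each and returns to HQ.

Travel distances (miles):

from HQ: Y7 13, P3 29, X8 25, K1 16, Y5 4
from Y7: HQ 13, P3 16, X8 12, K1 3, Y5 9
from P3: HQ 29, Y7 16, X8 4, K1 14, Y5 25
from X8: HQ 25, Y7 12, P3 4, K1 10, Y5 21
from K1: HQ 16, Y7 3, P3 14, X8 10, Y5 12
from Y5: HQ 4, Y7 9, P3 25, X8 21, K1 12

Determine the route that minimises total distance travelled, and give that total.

There are 60 distinct closed tours to check (reversals are equivalent).
HQ-Y7-P3-X8-K1-Y5-HQ: 13+16+4+10+12+4 = 59
HQ-Y7-P3-X8-Y5-K1-HQ: 13+16+4+21+12+16 = 82
HQ-Y7-P3-K1-X8-Y5-HQ: 13+16+14+10+21+4 = 78
HQ-Y7-P3-K1-Y5-X8-HQ: 13+16+14+12+21+25 = 101
HQ-Y7-P3-Y5-X8-K1-HQ: 13+16+25+21+10+16 = 101
HQ-Y7-P3-Y5-K1-X8-HQ: 13+16+25+12+10+25 = 101
HQ-Y7-X8-P3-K1-Y5-HQ: 13+12+4+14+12+4 = 59
HQ-Y7-X8-P3-Y5-K1-HQ: 13+12+4+25+12+16 = 82
HQ-Y7-X8-K1-P3-Y5-HQ: 13+12+10+14+25+4 = 78
HQ-Y7-X8-K1-Y5-P3-HQ: 13+12+10+12+25+29 = 101
HQ-Y7-X8-Y5-P3-K1-HQ: 13+12+21+25+14+16 = 101
HQ-Y7-X8-Y5-K1-P3-HQ: 13+12+21+12+14+29 = 101
HQ-Y7-K1-P3-X8-Y5-HQ: 13+3+14+4+21+4 = 59
HQ-Y7-K1-P3-Y5-X8-HQ: 13+3+14+25+21+25 = 101
… (46 more)
The minimum is 59.
One optimal route: HQ → Y7 → P3 → X8 → K1 → Y5 → HQ (or its reverse).

59 miles — the shortest possible round trip.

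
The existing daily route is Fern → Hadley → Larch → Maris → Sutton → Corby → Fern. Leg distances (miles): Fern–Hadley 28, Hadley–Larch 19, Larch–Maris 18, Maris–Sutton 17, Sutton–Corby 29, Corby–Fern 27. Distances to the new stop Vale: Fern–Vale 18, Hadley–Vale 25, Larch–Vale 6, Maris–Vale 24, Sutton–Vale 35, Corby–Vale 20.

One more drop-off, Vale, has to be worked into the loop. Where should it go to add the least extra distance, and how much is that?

Minimum extra distance: 11 miles, inserting Vale between Corby and Fern.

Insertion cost between consecutive stops i–j is d(i,Vale) + d(Vale,j) − d(i,j):
  between Fern and Hadley: 18 + 25 − 28 = 15
  between Hadley and Larch: 25 + 6 − 19 = 12
  between Larch and Maris: 6 + 24 − 18 = 12
  between Maris and Sutton: 24 + 35 − 17 = 42
  between Sutton and Corby: 35 + 20 − 29 = 26
  between Corby and Fern: 20 + 18 − 27 = 11
Cheapest insertion is between Corby and Fern, adding 11.
New total = 138 + 11 = 149.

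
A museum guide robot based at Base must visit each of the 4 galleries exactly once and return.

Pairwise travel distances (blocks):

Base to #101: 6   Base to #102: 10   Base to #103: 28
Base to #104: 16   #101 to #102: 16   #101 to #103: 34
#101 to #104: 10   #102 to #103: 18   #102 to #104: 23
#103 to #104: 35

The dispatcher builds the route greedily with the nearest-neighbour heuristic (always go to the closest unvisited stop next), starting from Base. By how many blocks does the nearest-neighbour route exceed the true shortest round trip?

6 blocks longer than the optimal tour.

From Base: #101=6, #102=10, #104=16, #103=28 → choose #101 (6).
From #101: #104=10, #102=16, #103=34 → choose #104 (10).
From #104: #102=23, #103=35 → choose #102 (23).
From #102: #103=18 → choose #103 (18).
NN route Base → #101 → #104 → #102 → #103 → Base costs 85.
Optimal: Base → #101 → #104 → #103 → #102 → Base costs 79 (by enumerating all 12 distinct tours).
Excess = 85 − 79 = 6.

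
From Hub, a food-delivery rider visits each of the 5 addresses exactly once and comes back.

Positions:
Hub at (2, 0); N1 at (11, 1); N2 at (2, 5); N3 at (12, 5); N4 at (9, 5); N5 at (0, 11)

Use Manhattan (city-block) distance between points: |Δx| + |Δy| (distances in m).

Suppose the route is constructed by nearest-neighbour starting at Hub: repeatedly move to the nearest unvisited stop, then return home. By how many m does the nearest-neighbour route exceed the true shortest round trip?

8 m longer than the optimal tour.

From Hub: N2=5, N1=10, N4=12, N5=13, N3=15 → choose N2 (5).
From N2: N4=7, N5=8, N3=10, N1=13 → choose N4 (7).
From N4: N3=3, N1=6, N5=15 → choose N3 (3).
From N3: N1=5, N5=18 → choose N1 (5).
From N1: N5=21 → choose N5 (21).
NN route Hub → N2 → N4 → N3 → N1 → N5 → Hub costs 54.
Optimal: Hub → N1 → N3 → N4 → N2 → N5 → Hub costs 46 (by enumerating all 60 distinct tours).
Excess = 54 − 46 = 8.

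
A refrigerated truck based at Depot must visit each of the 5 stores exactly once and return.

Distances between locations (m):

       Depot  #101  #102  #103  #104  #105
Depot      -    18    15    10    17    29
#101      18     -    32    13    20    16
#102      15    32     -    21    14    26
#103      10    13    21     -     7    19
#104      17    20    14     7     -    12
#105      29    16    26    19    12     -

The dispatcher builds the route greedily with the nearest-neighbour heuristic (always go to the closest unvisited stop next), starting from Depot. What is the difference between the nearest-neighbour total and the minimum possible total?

From Depot: #103=10, #102=15, #104=17, #101=18, #105=29 → choose #103 (10).
From #103: #104=7, #101=13, #105=19, #102=21 → choose #104 (7).
From #104: #105=12, #102=14, #101=20 → choose #105 (12).
From #105: #101=16, #102=26 → choose #101 (16).
From #101: #102=32 → choose #102 (32).
NN route Depot → #103 → #104 → #105 → #101 → #102 → Depot costs 92.
Optimal: Depot → #102 → #104 → #105 → #101 → #103 → Depot costs 80 (by enumerating all 60 distinct tours).
Excess = 92 − 80 = 12.

Excess over optimum: 12 m.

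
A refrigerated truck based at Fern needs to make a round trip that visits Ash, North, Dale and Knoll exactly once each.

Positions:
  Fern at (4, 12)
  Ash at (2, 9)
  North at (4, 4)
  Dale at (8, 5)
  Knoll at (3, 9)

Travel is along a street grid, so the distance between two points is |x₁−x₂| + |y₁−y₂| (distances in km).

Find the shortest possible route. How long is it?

Minimum total distance: 28 km.

There are 12 distinct closed tours to check (reversals are equivalent).
Fern-Ash-North-Dale-Knoll-Fern: 5+7+5+9+4 = 30
Fern-Ash-North-Knoll-Dale-Fern: 5+7+6+9+11 = 38
Fern-Ash-Dale-North-Knoll-Fern: 5+10+5+6+4 = 30
Fern-Ash-Dale-Knoll-North-Fern: 5+10+9+6+8 = 38
Fern-Ash-Knoll-North-Dale-Fern: 5+1+6+5+11 = 28
Fern-Ash-Knoll-Dale-North-Fern: 5+1+9+5+8 = 28
Fern-North-Ash-Dale-Knoll-Fern: 8+7+10+9+4 = 38
Fern-North-Ash-Knoll-Dale-Fern: 8+7+1+9+11 = 36
Fern-North-Dale-Ash-Knoll-Fern: 8+5+10+1+4 = 28
Fern-North-Knoll-Ash-Dale-Fern: 8+6+1+10+11 = 36
Fern-Dale-Ash-North-Knoll-Fern: 11+10+7+6+4 = 38
Fern-Dale-North-Ash-Knoll-Fern: 11+5+7+1+4 = 28
The minimum is 28.
One optimal route: Fern → Ash → Knoll → North → Dale → Fern (or its reverse).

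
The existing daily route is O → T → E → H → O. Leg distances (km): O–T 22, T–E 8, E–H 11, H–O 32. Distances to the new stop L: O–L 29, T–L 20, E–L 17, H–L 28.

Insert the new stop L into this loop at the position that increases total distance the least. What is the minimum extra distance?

Insertion cost between consecutive stops i–j is d(i,L) + d(L,j) − d(i,j):
  between O and T: 29 + 20 − 22 = 27
  between T and E: 20 + 17 − 8 = 29
  between E and H: 17 + 28 − 11 = 34
  between H and O: 28 + 29 − 32 = 25
Cheapest insertion is between H and O, adding 25.
New total = 73 + 25 = 98.

Adding 25 km by placing L on the H–O leg.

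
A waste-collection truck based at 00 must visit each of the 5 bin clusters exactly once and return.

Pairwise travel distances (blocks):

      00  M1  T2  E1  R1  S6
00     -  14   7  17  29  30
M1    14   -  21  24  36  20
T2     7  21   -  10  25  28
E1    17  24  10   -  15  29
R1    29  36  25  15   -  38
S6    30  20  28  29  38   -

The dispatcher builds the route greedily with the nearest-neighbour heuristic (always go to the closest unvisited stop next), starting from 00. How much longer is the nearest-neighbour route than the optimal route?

00: T2=7, M1=14, E1=17, R1=29, S6=30 ⇒ T2
T2: E1=10, M1=21, R1=25, S6=28 ⇒ E1
E1: R1=15, M1=24, S6=29 ⇒ R1
R1: M1=36, S6=38 ⇒ M1
M1: S6=20 ⇒ S6
NN route 00 → T2 → E1 → R1 → M1 → S6 → 00 costs 118.
Optimal: 00 → M1 → S6 → R1 → E1 → T2 → 00 costs 104 (by enumerating all 60 distinct tours).
Excess = 118 − 104 = 14.

14 blocks longer than the optimal tour.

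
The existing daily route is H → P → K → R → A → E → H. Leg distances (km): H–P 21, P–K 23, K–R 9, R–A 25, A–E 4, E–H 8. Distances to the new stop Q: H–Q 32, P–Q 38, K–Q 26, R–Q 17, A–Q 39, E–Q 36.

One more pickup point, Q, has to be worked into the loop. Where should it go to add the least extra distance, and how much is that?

Adding 31 km by placing Q on the R–A leg.

Insertion cost between consecutive stops i–j is d(i,Q) + d(Q,j) − d(i,j):
  between H and P: 32 + 38 − 21 = 49
  between P and K: 38 + 26 − 23 = 41
  between K and R: 26 + 17 − 9 = 34
  between R and A: 17 + 39 − 25 = 31
  between A and E: 39 + 36 − 4 = 71
  between E and H: 36 + 32 − 8 = 60
Cheapest insertion is between R and A, adding 31.
New total = 90 + 31 = 121.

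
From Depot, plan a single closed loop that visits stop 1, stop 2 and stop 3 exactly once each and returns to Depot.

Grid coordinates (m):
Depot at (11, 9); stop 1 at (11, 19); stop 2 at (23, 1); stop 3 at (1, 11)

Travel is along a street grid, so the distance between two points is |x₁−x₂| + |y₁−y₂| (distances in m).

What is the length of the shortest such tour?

Depot - stop 1 - stop 2 - stop 3 - Depot: 10+30+32+12 = 84
Depot - stop 1 - stop 3 - stop 2 - Depot: 10+18+32+20 = 80
Depot - stop 2 - stop 1 - stop 3 - Depot: 20+30+18+12 = 80
The minimum is 80.
One optimal route: Depot → stop 1 → stop 3 → stop 2 → Depot (or its reverse).

80 m — the shortest possible round trip.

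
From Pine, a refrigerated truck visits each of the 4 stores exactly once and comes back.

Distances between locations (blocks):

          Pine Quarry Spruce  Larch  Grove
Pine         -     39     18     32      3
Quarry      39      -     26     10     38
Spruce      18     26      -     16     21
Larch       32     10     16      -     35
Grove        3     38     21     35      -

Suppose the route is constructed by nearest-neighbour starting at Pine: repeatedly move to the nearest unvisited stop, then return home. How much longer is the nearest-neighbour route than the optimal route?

Excess over optimum: 4 blocks.

From Pine: Grove=3, Spruce=18, Larch=32, Quarry=39 → choose Grove (3).
From Grove: Spruce=21, Larch=35, Quarry=38 → choose Spruce (21).
From Spruce: Larch=16, Quarry=26 → choose Larch (16).
From Larch: Quarry=10 → choose Quarry (10).
NN route Pine → Grove → Spruce → Larch → Quarry → Pine costs 89.
Optimal: Pine → Spruce → Larch → Quarry → Grove → Pine costs 85 (by enumerating all 12 distinct tours).
Excess = 89 − 85 = 4.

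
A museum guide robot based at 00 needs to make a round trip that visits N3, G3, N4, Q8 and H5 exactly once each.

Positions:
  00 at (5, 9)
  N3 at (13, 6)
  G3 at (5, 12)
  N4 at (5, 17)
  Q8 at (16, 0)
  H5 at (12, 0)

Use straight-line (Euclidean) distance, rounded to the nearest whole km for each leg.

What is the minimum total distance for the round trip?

There are 60 distinct closed tours to check (reversals are equivalent).
00 - N3 - G3 - N4 - Q8 - H5 - 00: 9+10+5+20+4+11 = 59
00 - N3 - G3 - N4 - H5 - Q8 - 00: 9+10+5+18+4+14 = 60
00 - N3 - G3 - Q8 - N4 - H5 - 00: 9+10+16+20+18+11 = 84
00 - N3 - G3 - Q8 - H5 - N4 - 00: 9+10+16+4+18+8 = 65
00 - N3 - G3 - H5 - N4 - Q8 - 00: 9+10+14+18+20+14 = 85
00 - N3 - G3 - H5 - Q8 - N4 - 00: 9+10+14+4+20+8 = 65
00 - N3 - N4 - G3 - Q8 - H5 - 00: 9+14+5+16+4+11 = 59
00 - N3 - N4 - G3 - H5 - Q8 - 00: 9+14+5+14+4+14 = 60
00 - N3 - N4 - Q8 - G3 - H5 - 00: 9+14+20+16+14+11 = 84
00 - N3 - N4 - Q8 - H5 - G3 - 00: 9+14+20+4+14+3 = 64
00 - N3 - N4 - H5 - G3 - Q8 - 00: 9+14+18+14+16+14 = 85
00 - N3 - N4 - H5 - Q8 - G3 - 00: 9+14+18+4+16+3 = 64
00 - N3 - Q8 - G3 - N4 - H5 - 00: 9+7+16+5+18+11 = 66
00 - N3 - Q8 - G3 - H5 - N4 - 00: 9+7+16+14+18+8 = 72
… (46 more)
00 - G3 - N4 - N3 - Q8 - H5 - 00: 3+5+14+7+4+11 = 44  ← best
The minimum is 44.
One optimal route: 00 → G3 → N4 → N3 → Q8 → H5 → 00 (or its reverse).

44 km — the shortest possible round trip.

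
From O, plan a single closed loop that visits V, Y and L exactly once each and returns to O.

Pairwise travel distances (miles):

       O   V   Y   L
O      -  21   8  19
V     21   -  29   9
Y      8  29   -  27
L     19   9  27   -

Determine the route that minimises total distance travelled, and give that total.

O→V→Y→L→O: 21+29+27+19 = 96
O→V→L→Y→O: 21+9+27+8 = 65
O→Y→V→L→O: 8+29+9+19 = 65
The minimum is 65.
One optimal route: O → V → L → Y → O (or its reverse).

Shortest round trip = 65 miles.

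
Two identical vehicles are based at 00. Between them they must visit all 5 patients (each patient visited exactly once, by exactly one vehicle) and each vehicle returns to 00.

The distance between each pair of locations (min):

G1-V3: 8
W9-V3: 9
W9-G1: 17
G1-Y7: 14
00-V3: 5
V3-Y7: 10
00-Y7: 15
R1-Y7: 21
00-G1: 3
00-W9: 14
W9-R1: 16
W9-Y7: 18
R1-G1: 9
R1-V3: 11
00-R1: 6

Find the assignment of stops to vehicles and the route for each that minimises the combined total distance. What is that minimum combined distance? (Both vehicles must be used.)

Try each way of splitting the stops between the two vehicles (each non-empty) and, for each split, find the best tour for each vehicle:
  {W9} + {R1, G1, V3, Y7}: 28 + 44 = 72
  {R1} + {W9, G1, V3, Y7}: 12 + 49 = 61
  {W9, R1} + {G1, V3, Y7}: 36 + 32 = 68
  {G1} + {W9, R1, V3, Y7}: 6 + 55 = 61
  {W9, G1} + {R1, V3, Y7}: 34 + 42 = 76
  {R1, G1} + {W9, V3, Y7}: 18 + 47 = 65
  … (15 splits in total)
Best: vehicle 1 00 → R1 → 00 = 12; vehicle 2 00 → G1 → Y7 → W9 → V3 → 00 = 49; combined 61.

61 min — the smallest possible combined total.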